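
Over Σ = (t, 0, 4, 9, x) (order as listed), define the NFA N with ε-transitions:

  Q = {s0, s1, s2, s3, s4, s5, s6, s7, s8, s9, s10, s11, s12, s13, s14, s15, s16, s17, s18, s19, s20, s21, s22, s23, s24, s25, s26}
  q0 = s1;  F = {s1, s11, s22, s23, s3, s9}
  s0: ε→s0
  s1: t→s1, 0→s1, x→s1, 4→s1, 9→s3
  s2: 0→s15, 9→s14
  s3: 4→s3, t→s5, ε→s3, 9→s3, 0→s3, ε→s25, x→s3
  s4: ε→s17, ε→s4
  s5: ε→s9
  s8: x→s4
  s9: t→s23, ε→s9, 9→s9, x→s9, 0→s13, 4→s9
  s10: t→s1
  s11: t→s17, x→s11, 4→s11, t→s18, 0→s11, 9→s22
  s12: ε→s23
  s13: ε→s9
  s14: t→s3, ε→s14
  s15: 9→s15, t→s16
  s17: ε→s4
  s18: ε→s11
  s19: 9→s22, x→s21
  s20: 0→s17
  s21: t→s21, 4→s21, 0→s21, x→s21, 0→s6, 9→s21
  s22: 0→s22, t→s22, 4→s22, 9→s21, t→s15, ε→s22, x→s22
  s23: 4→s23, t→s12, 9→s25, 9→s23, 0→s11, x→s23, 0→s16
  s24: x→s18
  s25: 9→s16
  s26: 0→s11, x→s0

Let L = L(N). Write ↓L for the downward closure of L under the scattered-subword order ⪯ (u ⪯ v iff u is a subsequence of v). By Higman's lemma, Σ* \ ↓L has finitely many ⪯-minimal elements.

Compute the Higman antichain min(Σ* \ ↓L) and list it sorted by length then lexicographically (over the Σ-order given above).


min(Σ*\↓L) = [9tt099].

|Q|=27, |F|=6, |δ|=67 (13 ε).
min D↑ (7 st, q0=0, F={6}): 0:t→0,0→0,4→0,9→1,x→0 1:t→2,0→1,4→1,9→1,x→1 2:t→3,0→2,4→2,9→2,x→2 3:t→3,0→4,4→3,9→3,x→3 4:t→4,0→4,4→4,9→5,x→4 5:t→5,0→5,4→5,9→6,x→5 6:t→6,0→6,4→6,9→6,x→6.
'9tt099': |S_i|=[17, 16, 15, 12, 9, 5, 4] end={s15,s16,s21,s6} ∉↓L; 6/6 del acc.
1 minimals (antichain).


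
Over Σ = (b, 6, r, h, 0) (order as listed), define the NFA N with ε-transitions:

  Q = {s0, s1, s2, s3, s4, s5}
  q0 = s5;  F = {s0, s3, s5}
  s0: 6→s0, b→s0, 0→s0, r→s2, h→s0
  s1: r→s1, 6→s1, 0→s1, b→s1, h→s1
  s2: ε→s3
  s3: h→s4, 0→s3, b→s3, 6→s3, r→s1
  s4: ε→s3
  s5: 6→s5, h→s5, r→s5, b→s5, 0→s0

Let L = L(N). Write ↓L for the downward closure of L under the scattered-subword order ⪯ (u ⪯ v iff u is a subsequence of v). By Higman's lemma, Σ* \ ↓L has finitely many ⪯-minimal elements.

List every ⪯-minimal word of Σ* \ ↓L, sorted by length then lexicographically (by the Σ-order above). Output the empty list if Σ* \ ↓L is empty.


|Q|=6, |F|=3, |δ|=22 (2 ε).
min D↑ (4 st, q0=0, F={3}): 0:b→0,6→0,r→0,h→0,0→1 1:b→1,6→1,r→2,h→1,0→1 2:b→2,6→2,r→3,h→2,0→2 3:b→3,6→3,r→3,h→3,0→3 [Hopcroft].
'0rr': N↓-sim [6, 5, 4, 1] end={s1} rej; 3/3 del acc.
1 minimals (antichain).

min(Σ*\↓L) = [0rr].


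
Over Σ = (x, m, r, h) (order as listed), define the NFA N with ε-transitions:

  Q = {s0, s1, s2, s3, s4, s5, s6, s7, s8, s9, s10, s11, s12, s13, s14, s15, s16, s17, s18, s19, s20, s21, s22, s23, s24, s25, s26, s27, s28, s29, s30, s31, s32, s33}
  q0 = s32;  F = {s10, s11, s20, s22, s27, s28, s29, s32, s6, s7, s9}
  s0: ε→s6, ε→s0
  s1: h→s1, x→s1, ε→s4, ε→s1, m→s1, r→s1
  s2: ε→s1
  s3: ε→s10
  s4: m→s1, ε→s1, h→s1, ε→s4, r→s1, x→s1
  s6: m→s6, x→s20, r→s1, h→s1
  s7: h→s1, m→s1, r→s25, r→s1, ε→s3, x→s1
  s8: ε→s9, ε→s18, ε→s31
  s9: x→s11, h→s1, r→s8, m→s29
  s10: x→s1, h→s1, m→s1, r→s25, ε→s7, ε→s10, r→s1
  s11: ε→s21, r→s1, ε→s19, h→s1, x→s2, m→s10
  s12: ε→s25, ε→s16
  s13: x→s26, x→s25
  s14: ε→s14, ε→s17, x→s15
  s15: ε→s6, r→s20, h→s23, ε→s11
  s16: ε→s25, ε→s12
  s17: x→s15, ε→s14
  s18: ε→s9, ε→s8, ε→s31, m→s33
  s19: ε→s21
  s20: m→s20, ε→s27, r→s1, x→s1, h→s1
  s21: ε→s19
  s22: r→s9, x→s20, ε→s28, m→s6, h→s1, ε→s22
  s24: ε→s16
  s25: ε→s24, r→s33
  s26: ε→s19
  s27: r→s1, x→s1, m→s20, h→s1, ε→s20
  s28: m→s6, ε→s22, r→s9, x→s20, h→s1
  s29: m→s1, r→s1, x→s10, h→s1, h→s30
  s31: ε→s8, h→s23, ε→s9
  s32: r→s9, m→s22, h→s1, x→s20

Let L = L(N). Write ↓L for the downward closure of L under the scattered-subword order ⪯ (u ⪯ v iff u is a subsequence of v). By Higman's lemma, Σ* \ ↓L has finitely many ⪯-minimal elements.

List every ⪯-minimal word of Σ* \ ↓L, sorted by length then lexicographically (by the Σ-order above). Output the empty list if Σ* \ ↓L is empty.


|Q|=34, |F|=11, |δ|=104 (40 ε).
min D↑ (9 st, q0=0, F={4}): 0:x→1,m→2,r→3,h→4 1:x→4,m→1,r→4,h→4 2:x→1,m→5,r→3,h→4 3:x→6,m→7,r→3,h→4 4:x→4,m→4,r→4,h→4 5:x→1,m→5,r→4,h→4 6:x→4,m→8,r→4,h→4 7:x→8,m→4,r→4,h→4 8:x→4,m→4,r→4,h→4 (ε-aug+det+¬).
'h': run [27, 4] end={s1,s23,s30,s4} rej; 1/1 single-dels accept.
'xx': |S_i|=[27, 16, 3] end={s1,s2,s4} rej; 2/2 del acc.
'xr': |S_i|=[27, 16, 7] end={s1,s12,s16,s24,s25,s33,s4} rej; 2/2 single-dels accept.
'mmr': N↓-sim [27, 26, 15, 7] end={s1,s12,s16,s24,s25,s33,s4} ∉↓L; 3/3 single-dels accept.
'rmm': run [27, 21, 12, 2] end={s1,s4} rej; 3/3 deletions ∈↓L.
'rmr': run [27, 21, 12, 7] end={s1,s12,s16,s24,s25,s33,s4} ∉↓L; 3/3 single-dels accept.
6 obstructions.

A = [h, xx, xr, mmr, rmm, rmr].


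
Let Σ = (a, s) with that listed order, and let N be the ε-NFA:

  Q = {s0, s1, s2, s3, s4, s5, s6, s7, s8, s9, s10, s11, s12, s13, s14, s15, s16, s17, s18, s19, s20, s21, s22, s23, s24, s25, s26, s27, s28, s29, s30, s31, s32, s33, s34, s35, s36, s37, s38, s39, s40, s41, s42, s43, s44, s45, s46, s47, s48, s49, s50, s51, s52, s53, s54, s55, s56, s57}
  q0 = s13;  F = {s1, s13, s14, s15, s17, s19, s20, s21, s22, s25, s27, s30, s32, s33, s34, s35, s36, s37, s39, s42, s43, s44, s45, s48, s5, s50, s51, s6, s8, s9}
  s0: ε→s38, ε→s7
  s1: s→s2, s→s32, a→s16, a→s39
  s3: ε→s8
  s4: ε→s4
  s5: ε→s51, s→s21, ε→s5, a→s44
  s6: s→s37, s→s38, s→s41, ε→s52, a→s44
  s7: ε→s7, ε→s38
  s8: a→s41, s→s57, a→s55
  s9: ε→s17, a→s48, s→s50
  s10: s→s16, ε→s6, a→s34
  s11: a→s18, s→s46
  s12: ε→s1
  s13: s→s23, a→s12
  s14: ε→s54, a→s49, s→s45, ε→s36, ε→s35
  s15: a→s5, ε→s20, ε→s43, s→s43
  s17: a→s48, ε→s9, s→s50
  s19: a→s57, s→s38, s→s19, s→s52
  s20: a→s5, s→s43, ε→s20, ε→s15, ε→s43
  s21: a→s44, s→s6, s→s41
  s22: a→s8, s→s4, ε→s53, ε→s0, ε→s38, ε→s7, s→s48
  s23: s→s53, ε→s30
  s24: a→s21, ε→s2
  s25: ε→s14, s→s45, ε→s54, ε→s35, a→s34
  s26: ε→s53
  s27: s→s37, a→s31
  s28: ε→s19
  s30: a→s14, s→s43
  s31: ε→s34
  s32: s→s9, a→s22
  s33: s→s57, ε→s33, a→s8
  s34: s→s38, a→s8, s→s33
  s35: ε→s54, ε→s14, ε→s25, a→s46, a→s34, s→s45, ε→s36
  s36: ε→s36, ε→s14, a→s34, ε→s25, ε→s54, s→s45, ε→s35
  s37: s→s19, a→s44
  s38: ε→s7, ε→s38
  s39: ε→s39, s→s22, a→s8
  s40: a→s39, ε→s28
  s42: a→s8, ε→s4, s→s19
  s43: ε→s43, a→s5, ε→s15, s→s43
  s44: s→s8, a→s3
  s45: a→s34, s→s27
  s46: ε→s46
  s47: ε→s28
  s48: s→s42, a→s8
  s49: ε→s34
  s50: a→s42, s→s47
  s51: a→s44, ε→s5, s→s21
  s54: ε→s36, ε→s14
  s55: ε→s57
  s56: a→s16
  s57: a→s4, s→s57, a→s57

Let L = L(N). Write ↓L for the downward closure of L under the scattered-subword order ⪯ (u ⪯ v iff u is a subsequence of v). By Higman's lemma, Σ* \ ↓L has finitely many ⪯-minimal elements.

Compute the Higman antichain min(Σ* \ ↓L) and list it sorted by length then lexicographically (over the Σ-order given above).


|Q|=58, |F|=30, |δ|=139 (57 ε).
min D↑ (24 st, q0=0, F={13}): 0:a→1,s→2 1:a→3,s→4 2:a→5,s→6 3:a→7,s→8 4:a→8,s→9 5:a→10,s→11 6:a→12,s→6 7:a→13,s→13 8:a→7,s→14 9:a→14,s→15 10:a→7,s→16 11:a→10,s→17 12:a→18,s→19 13:a→13,s→13 14:a→7,s→20 15:a→20,s→21 16:a→7,s→13 17:a→10,s→22 18:a→7,s→7 19:a→18,s→23 20:a→7,s→21 21:a→13,s→21 22:a→18,s→21 23:a→18,s→22 (ε-aug+det+¬).
'aaaa': run [50, 44, 23, 6, 4] end={s4,s41,s55,s57} — reject; 4/4 deletions ∈↓L.
'aaas': N↓-sim [50, 44, 23, 6, 2] end={s4,s57} rej; 4/4 del acc.
'saass': run [50, 45, 33, 14, 8, 2] end={s4,s57} rej; 5/5 deletions ∈↓L.
'assssa': run [50, 44, 31, 24, 17, 11, 4] end={s4,s41,s55,s57} rej; 6/6 deletions ∈↓L.
'ssaasa': N↓-sim [50, 45, 32, 21, 7, 5, 4] end={s4,s41,s55,s57} — reject; 6/6 single-dels accept.
5 minimals (antichain).

Antichain: [aaaa, aaas, saass, assssa, ssaasa].


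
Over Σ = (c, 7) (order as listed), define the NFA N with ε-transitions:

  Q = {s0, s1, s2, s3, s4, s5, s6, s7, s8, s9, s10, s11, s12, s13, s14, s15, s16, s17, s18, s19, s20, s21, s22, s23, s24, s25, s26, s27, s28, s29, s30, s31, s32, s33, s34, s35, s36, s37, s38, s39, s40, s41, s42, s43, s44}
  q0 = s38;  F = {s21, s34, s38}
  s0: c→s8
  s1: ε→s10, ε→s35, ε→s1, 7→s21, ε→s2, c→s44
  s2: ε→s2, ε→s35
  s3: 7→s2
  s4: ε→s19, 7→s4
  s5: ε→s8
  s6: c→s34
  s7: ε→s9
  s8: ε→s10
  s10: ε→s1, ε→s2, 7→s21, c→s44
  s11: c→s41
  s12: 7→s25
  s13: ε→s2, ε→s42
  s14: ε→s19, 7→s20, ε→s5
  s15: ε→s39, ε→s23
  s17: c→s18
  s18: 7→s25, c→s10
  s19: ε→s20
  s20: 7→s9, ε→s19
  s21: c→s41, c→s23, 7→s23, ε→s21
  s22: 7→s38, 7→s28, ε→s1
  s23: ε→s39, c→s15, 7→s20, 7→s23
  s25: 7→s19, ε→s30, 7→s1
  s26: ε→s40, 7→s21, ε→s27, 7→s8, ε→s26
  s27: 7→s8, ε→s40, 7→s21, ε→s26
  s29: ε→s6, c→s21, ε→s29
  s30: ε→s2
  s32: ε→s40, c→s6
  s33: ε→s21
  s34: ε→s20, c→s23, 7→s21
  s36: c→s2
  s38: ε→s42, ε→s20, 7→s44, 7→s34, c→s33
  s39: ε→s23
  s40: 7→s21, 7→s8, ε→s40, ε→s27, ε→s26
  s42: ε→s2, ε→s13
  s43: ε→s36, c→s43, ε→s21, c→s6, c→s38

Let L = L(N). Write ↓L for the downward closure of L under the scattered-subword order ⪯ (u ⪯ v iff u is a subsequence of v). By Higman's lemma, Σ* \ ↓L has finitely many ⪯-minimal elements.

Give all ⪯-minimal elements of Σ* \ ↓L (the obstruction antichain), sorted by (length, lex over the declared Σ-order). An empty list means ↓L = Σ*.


Antichain: [cc, c7, 7c, 777].

|Q|=45, |F|=3, |δ|=87 (45 ε).
min D↑ (4 st, q0=0, F={3}): 0:c→1,7→2 1:c→3,7→3 2:c→3,7→1 3:c→3,7→3 [Hopcroft].
'cc': |S_i|=[16, 9, 7] end={s15,s19,s20,s23,s39,s41,s9} — reject; 2/2 deletions ∈↓L.
'c7': run [16, 9, 6] end={s15,s19,s20,s23,s39,s9} rej; 2/2 single-dels accept.
'7c': |S_i|=[16, 10, 7] end={s15,s19,s20,s23,s39,s41,s9} — reject; 2/2 deletions ∈↓L.
'777': |S_i|=[16, 10, 8, 6] end={s15,s19,s20,s23,s39,s9} ∉↓L; 3/3 single-dels accept.
4 obstructions.


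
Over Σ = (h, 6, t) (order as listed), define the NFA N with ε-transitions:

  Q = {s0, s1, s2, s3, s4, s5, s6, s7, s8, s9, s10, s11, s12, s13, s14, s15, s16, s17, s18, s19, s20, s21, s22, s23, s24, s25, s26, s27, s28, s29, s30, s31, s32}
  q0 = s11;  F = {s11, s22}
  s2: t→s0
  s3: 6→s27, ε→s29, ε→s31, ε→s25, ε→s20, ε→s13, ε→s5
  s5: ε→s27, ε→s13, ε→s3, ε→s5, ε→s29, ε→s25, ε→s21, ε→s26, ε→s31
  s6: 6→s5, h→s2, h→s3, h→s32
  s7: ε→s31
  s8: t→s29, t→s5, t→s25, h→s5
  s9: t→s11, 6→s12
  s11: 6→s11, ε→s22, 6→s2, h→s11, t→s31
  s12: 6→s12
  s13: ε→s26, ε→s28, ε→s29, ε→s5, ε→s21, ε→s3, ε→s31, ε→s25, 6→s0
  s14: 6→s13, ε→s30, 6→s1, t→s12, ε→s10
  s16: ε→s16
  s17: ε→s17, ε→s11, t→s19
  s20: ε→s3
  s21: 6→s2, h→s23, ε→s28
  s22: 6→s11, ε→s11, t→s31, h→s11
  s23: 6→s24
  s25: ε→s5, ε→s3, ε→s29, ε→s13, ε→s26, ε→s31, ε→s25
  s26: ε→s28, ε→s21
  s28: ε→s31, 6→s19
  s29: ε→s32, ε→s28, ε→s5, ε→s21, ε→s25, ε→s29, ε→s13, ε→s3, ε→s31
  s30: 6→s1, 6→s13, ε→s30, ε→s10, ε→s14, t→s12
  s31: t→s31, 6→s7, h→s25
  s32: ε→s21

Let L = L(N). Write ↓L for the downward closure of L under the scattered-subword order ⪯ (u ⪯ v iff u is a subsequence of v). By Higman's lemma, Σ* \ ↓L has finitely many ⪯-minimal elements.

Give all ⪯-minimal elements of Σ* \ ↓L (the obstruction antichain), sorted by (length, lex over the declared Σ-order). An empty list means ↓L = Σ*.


A = [t].

|Q|=33, |F|=2, |δ|=91 (56 ε).
min D↑ (2 st, q0=0, F={1}): 0:h→0,6→0,t→1 1:h→1,6→1,t→1 [Hopcroft].
't': N↓-sim [20, 18] end={s0,s13,s19,s2,s20,s21,s23,s24,s25,s26,s27,s28,…} ∉↓L; 1/1 deletions ∈↓L.
1 obstructions.


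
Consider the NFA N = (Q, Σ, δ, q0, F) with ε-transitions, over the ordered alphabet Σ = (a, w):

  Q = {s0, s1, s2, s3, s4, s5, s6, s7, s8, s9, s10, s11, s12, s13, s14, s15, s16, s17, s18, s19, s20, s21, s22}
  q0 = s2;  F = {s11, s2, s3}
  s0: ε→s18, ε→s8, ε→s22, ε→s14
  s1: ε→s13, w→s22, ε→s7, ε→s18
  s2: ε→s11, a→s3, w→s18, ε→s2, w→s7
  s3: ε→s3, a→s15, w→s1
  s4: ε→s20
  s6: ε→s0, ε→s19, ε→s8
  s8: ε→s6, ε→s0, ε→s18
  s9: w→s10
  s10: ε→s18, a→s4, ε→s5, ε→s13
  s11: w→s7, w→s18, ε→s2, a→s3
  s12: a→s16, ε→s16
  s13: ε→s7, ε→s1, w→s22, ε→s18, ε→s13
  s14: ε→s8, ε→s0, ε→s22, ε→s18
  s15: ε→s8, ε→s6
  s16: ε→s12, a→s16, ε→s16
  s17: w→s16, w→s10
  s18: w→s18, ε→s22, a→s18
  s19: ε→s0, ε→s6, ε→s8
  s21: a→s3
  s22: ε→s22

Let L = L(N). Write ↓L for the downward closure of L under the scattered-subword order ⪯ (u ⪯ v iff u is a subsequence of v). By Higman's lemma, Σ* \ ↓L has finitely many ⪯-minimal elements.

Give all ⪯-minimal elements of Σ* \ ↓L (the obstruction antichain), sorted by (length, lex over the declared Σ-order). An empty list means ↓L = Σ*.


Antichain: [w, aa].

|Q|=23, |F|=3, |δ|=58 (39 ε).
min D↑ (3 st, q0=0, F={2}): 0:a→1,w→2 1:a→2,w→2 2:a→2,w→2 [Hopcroft].
'w': |S_i|=[14, 5] end={s1,s13,s18,s22,s7} — reject; 1/1 single-dels accept.
'aa': N↓-sim [14, 12, 8] end={s0,s14,s15,s18,s19,s22,s6,s8} ∉↓L; 2/2 del acc.
2 minimals (antichain).


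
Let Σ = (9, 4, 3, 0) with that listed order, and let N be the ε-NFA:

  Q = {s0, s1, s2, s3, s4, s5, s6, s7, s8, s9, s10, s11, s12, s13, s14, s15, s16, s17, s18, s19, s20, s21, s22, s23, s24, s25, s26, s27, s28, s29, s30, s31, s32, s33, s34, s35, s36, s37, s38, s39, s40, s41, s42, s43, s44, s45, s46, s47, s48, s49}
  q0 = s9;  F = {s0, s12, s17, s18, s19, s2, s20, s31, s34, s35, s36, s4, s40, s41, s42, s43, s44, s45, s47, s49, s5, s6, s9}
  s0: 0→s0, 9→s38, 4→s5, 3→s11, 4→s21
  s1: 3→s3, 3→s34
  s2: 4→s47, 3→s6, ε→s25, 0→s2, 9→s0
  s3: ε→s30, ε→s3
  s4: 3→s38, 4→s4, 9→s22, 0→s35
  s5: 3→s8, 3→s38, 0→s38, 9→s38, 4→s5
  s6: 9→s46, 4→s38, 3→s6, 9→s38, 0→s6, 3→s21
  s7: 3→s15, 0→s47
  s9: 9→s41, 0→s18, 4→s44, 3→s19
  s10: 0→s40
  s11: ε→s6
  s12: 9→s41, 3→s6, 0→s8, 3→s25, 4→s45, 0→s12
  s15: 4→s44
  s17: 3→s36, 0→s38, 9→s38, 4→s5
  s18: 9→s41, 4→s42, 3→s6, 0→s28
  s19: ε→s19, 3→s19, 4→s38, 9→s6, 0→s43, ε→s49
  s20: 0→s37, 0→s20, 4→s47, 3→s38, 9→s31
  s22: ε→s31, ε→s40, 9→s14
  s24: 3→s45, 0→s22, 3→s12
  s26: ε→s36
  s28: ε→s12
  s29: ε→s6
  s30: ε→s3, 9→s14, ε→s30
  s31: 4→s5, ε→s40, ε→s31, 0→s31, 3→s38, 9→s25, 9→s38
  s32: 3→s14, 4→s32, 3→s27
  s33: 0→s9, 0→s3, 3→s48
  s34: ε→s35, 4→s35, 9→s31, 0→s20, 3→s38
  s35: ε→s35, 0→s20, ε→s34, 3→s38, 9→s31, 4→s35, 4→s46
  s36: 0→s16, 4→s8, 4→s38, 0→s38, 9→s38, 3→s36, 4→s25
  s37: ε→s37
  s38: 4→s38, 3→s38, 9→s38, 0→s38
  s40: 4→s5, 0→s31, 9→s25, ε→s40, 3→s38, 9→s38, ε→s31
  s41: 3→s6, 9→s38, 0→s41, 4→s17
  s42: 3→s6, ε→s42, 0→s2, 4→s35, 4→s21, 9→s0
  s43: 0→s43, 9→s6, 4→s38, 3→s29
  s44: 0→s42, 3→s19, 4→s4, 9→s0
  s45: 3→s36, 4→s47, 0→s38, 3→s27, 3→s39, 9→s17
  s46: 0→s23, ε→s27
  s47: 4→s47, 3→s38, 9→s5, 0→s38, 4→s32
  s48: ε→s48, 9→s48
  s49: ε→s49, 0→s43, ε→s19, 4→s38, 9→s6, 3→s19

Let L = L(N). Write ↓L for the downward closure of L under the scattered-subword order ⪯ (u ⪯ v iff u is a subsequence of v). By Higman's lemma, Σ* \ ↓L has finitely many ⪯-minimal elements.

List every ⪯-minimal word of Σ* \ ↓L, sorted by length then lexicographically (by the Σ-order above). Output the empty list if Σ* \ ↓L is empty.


Antichain: [99, 34, 940, 443, 039, 0040].

|Q|=50, |F|=23, |δ|=158 (26 ε).
min D↑ (21 st, q0=0, F={5}): 0:9→1,4→2,3→3,0→4 1:9→5,4→6,3→7,0→1 2:9→8,4→9,3→3,0→10 3:9→7,4→5,3→3,0→11 4:9→1,4→10,3→7,0→12 5:9→5,4→5,3→5,0→5 6:9→5,4→13,3→14,0→5 7:9→5,4→5,3→7,0→7 8:9→5,4→13,3→7,0→8 9:9→15,4→9,3→5,0→16 10:9→8,4→16,3→7,0→17 11:9→7,4→5,3→7,0→11 12:9→1,4→18,3→7,0→12 13:9→5,4→13,3→5,0→5 14:9→5,4→5,3→14,0→5 15:9→5,4→13,3→5,0→15 16:9→15,4→16,3→5,0→19 17:9→8,4→20,3→7,0→17 18:9→6,4→20,3→14,0→5 19:9→15,4→20,3→5,0→19 20:9→13,4→20,3→5,0→5.
'99': N↓-sim [39, 19, 6] end={s14,s23,s25,s27,s38,s46} rej; 2/2 single-dels accept.
'34': N↓-sim [39, 17, 3] end={s25,s38,s8} — reject; 2/2 single-dels accept.
'940': |S_i|=[39, 19, 8, 2] end={s16,s38} rej; 3/3 del acc.
'443': |S_i|=[39, 34, 19, 4] end={s14,s27,s38,s8} rej; 3/3 del acc.
'039': |S_i|=[39, 33, 14, 4] end={s23,s27,s38,s46} rej; 3/3 deletions ∈↓L.
'0040': run [39, 33, 29, 14, 2] end={s16,s38} rej; 4/4 del acc.
6 minimals (antichain).


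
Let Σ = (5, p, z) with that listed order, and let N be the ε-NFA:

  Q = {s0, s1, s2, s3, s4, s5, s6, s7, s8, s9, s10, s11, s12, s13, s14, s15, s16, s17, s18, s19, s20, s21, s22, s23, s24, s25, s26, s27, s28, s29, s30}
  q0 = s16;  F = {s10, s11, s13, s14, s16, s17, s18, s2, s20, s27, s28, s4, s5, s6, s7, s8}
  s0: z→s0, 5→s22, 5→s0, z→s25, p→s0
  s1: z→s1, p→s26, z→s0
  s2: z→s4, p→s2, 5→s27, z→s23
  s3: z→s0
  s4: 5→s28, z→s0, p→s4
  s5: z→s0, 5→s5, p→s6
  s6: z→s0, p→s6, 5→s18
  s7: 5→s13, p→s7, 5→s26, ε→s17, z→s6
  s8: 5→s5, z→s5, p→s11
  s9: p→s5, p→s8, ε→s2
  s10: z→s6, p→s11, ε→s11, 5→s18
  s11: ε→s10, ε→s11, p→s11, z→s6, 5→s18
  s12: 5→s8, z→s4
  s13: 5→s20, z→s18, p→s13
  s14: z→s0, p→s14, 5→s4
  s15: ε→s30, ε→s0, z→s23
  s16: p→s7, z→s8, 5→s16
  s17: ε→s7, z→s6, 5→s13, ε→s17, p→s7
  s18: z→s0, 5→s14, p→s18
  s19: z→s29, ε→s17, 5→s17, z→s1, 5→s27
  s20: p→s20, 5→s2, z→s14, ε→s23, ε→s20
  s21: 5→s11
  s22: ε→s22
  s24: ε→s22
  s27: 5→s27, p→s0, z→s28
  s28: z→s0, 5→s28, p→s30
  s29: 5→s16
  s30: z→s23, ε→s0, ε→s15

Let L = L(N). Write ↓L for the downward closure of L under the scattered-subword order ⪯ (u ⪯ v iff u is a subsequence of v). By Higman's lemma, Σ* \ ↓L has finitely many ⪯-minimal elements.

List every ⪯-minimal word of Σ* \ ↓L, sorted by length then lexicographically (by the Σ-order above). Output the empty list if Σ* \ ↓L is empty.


|Q|=31, |F|=16, |δ|=87 (16 ε).
min D↑ (15 st, q0=0, F={9}): 0:5→0,p→1,z→2 1:5→3,p→1,z→4 2:5→5,p→6,z→5 3:5→7,p→3,z→8 4:5→8,p→4,z→9 5:5→5,p→4,z→9 6:5→8,p→6,z→4 7:5→10,p→7,z→11 8:5→11,p→8,z→9 9:5→9,p→9,z→9 10:5→12,p→10,z→13 11:5→13,p→11,z→9 12:5→12,p→9,z→14 13:5→14,p→13,z→9 14:5→14,p→9,z→9 [Hopcroft].
'pzz': |S_i|=[23, 20, 11, 4] end={s0,s22,s23,s25} — reject; 3/3 del acc.
'z5z': run [23, 15, 12, 4] end={s0,s22,s23,s25} rej; 3/3 deletions ∈↓L.
'zzz': |S_i|=[23, 15, 12, 4] end={s0,s22,s23,s25} rej; 3/3 single-dels accept.
'p5555p': run [23, 20, 15, 12, 10, 8, 6] end={s0,s15,s22,s23,s25,s30} rej; 6/6 single-dels accept.
4 obstructions.

min(Σ*\↓L) = [pzz, z5z, zzz, p5555p].


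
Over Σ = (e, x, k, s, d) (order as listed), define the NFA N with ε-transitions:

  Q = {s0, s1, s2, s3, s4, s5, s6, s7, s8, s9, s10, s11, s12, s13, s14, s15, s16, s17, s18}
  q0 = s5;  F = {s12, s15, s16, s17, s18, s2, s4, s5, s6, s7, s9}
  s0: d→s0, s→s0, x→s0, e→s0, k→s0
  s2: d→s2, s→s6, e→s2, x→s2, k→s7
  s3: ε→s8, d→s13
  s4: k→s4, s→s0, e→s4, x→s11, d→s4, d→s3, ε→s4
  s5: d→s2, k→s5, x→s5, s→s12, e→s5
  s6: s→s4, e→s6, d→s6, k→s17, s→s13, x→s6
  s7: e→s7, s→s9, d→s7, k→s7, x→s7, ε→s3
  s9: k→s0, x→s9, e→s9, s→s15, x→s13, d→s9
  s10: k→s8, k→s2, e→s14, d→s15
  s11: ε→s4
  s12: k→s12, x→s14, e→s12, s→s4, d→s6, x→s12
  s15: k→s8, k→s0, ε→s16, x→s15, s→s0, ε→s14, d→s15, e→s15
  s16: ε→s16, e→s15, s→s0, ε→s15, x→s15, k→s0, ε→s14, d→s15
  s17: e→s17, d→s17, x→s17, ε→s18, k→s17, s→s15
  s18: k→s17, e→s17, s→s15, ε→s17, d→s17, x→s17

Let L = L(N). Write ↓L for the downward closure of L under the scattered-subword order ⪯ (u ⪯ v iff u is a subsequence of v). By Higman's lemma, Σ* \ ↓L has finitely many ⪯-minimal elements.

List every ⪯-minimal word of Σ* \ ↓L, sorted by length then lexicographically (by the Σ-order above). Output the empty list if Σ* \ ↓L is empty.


A = [sss, dksk].

|Q|=19, |F|=11, |δ|=81 (11 ε).
min D↑ (10 st, q0=0, F={6}): 0:e→0,x→0,k→0,s→1,d→2 1:e→1,x→1,k→1,s→3,d→4 2:e→2,x→2,k→5,s→4,d→2 3:e→3,x→3,k→3,s→6,d→3 4:e→4,x→4,k→7,s→3,d→4 5:e→5,x→5,k→5,s→8,d→5 6:e→6,x→6,k→6,s→6,d→6 7:e→7,x→7,k→7,s→9,d→7 8:e→8,x→8,k→6,s→9,d→8 9:e→9,x→9,k→6,s→6,d→9 (ε-aug+det+¬).
'sss': run [17, 14, 9, 1] end={s0} rej; 3/3 deletions ∈↓L.
'dksk': run [17, 15, 13, 7, 2] end={s0,s8} rej; 4/4 single-dels accept.
2 obstructions.


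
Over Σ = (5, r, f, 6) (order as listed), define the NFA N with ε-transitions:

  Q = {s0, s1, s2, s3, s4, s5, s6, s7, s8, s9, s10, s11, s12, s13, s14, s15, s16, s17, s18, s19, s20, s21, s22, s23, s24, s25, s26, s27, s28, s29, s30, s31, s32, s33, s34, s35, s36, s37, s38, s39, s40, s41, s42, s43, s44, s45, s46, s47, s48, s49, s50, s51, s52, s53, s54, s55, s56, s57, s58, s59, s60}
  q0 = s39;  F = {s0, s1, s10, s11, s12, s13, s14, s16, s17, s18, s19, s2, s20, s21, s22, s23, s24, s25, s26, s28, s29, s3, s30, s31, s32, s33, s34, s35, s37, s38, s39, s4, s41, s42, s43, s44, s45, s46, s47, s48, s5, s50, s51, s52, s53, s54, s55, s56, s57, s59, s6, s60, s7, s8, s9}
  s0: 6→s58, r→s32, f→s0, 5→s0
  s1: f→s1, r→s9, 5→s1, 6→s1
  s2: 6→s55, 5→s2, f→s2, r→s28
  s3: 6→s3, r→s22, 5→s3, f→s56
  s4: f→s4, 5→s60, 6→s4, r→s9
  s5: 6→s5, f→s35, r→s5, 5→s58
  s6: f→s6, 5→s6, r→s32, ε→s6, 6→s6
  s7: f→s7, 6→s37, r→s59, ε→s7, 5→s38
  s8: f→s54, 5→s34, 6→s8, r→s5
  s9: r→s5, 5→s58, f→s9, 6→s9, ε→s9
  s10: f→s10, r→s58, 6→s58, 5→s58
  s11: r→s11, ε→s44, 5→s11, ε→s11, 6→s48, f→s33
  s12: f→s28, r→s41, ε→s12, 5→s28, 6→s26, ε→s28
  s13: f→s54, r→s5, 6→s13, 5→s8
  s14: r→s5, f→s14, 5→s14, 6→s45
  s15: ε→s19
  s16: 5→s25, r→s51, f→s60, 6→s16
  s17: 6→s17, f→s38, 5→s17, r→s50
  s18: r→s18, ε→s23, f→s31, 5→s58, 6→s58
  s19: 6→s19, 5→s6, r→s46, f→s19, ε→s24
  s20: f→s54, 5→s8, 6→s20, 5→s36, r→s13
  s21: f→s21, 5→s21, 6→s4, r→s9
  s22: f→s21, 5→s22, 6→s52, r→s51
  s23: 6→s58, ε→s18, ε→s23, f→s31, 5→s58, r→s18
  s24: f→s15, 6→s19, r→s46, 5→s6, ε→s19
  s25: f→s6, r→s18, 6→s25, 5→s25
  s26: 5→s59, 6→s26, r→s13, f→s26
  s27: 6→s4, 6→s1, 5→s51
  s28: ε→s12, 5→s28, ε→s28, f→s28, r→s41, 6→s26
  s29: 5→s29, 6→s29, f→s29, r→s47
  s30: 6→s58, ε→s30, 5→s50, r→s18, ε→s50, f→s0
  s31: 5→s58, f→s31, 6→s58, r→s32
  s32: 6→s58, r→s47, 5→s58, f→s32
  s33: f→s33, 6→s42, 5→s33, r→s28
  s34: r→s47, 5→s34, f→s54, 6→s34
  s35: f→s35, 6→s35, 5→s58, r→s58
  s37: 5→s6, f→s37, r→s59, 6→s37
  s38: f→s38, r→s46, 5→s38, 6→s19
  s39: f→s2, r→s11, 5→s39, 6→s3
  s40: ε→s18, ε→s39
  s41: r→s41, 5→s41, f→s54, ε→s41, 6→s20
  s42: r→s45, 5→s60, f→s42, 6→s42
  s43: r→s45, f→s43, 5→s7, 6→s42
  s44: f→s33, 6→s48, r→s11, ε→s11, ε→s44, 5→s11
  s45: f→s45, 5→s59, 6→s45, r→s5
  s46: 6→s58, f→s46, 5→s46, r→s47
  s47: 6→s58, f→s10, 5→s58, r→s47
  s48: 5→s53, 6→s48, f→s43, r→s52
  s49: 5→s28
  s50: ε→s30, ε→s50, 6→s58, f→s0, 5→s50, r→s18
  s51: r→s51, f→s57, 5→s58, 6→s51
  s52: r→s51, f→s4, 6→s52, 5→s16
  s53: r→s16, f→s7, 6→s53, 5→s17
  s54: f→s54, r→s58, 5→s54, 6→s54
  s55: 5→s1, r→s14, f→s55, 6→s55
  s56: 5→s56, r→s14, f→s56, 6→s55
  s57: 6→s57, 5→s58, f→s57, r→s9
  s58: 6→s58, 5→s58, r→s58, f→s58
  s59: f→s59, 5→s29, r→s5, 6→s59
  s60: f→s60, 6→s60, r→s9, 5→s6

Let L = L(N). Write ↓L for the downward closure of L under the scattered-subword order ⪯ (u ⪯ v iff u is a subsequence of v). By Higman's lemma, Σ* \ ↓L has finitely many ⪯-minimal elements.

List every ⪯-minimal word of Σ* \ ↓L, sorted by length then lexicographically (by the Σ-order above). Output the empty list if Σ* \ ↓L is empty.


A = [6rr5, frrfr, f65r5, r655r6].

|Q|=61, |F|=55, |δ|=253 (24 ε).
min D↑ (51 st, q0=0, F={32}): 0:5→0,r→1,f→2,6→3 1:5→1,r→1,f→4,6→5 2:5→2,r→6,f→2,6→7 3:5→3,r→8,f→9,6→3 4:5→4,r→6,f→4,6→10 5:5→11,r→12,f→13,6→5 6:5→6,r→14,f→6,6→15 7:5→16,r→17,f→7,6→7 8:5→8,r→18,f→19,6→12 9:5→9,r→17,f→9,6→7 10:5→20,r→21,f→10,6→10 11:5→22,r→23,f→24,6→11 12:5→23,r→18,f→25,6→12 13:5→24,r→21,f→13,6→10 14:5→14,r→14,f→26,6→27 15:5→28,r→29,f→15,6→15 16:5→16,r→30,f→16,6→16 17:5→17,r→31,f→17,6→21 18:5→32,r→18,f→33,6→18 19:5→19,r→30,f→19,6→25 20:5→34,r→30,f→20,6→20 21:5→28,r→31,f→21,6→21 22:5→22,r→35,f→36,6→22 23:5→37,r→18,f→20,6→23 24:5→36,r→28,f→24,6→38 25:5→20,r→30,f→25,6→25 26:5→26,r→32,f→26,6→26 27:5→39,r→29,f→26,6→27 28:5→40,r→31,f→28,6→28 29:5→39,r→31,f→26,6→29 30:5→32,r→31,f→30,6→30 31:5→32,r→31,f→41,6→31 32:5→32,r→32,f→32,6→32 33:5→32,r→30,f→33,6→33 34:5→34,r→42,f→34,6→34 35:5→35,r→43,f→44,6→32 36:5→36,r→45,f→36,6→46 37:5→37,r→43,f→34,6→37 38:5→34,r→28,f→38,6→38 39:5→47,r→31,f→26,6→39 40:5→40,r→48,f→40,6→40 41:5→32,r→32,f→41,6→41 42:5→32,r→48,f→42,6→32 43:5→32,r→43,f→49,6→32 44:5→44,r→42,f→44,6→32 45:5→45,r→48,f→45,6→32 46:5→34,r→45,f→46,6→46 47:5→47,r→48,f→26,6→47 48:5→32,r→48,f→50,6→32 49:5→32,r→42,f→49,6→32 50:5→32,r→32,f→50,6→32 (ε-aug+det+¬).
'6rr5': |S_i|=[58, 50, 32, 12, 1] end={s58} — reject; 4/4 deletions ∈↓L.
'frrfr': |S_i|=[58, 42, 22, 12, 4, 1] end={s58} ∉↓L; 5/5 single-dels accept.
'f65r5': run [58, 42, 30, 19, 7, 1] end={s58} rej; 5/5 del acc.
'r655r6': N↓-sim [58, 52, 43, 34, 21, 11, 1] end={s58} ∉↓L; 6/6 single-dels accept.
4 obstructions.


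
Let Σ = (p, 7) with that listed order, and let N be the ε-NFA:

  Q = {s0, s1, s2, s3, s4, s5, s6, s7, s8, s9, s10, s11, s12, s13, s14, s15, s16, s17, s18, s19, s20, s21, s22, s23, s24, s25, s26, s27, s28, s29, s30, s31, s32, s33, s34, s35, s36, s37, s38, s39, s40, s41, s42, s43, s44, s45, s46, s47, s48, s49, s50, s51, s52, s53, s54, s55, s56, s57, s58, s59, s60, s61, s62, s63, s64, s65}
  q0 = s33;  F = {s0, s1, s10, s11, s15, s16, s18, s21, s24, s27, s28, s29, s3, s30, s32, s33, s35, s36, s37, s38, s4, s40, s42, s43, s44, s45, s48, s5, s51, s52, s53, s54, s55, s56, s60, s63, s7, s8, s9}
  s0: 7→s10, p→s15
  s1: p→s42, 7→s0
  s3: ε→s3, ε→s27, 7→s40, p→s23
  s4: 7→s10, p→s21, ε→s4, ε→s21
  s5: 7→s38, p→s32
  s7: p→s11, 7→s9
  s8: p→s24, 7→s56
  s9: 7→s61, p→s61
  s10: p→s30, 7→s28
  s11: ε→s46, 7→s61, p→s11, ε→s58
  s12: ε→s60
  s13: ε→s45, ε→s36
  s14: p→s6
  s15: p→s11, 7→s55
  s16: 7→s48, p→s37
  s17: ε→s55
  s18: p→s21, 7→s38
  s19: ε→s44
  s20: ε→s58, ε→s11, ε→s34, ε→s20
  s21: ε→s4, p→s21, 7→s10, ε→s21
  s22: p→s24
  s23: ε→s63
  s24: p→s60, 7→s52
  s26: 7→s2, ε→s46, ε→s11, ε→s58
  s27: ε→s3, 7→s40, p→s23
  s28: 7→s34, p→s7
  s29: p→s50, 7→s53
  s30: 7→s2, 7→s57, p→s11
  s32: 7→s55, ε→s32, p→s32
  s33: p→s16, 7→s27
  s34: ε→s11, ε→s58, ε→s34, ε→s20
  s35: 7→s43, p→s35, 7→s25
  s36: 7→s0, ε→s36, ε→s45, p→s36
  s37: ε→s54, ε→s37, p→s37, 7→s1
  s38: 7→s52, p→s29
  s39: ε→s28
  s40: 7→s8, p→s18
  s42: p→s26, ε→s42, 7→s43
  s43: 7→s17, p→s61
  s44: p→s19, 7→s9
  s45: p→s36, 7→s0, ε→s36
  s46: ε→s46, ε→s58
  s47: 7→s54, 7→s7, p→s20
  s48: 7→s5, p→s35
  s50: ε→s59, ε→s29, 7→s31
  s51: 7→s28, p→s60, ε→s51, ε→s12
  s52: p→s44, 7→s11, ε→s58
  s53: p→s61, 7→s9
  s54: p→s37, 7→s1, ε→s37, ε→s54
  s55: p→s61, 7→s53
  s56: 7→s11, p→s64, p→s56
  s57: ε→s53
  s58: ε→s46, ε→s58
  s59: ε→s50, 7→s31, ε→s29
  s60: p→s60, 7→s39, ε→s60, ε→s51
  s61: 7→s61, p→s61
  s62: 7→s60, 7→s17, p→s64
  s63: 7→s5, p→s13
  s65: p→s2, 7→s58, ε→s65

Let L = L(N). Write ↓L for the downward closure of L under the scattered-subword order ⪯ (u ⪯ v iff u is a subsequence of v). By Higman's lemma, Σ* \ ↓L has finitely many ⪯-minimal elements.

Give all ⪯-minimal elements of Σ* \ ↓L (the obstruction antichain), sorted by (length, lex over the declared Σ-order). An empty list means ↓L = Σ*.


A = [p7p7p, pp7pp7, 777777].

|Q|=66, |F|=39, |δ|=147 (51 ε).
min D↑ (35 st, q0=0, F={24}): 0:p→1,7→2 1:p→3,7→4 2:p→5,7→6 3:p→3,7→7 4:p→8,7→9 5:p→10,7→9 6:p→11,7→12 7:p→13,7→14 8:p→8,7→15 9:p→16,7→17 10:p→10,7→14 11:p→18,7→17 12:p→19,7→20 13:p→21,7→15 14:p→22,7→23 15:p→24,7→25 16:p→16,7→25 17:p→26,7→27 18:p→18,7→23 19:p→28,7→27 20:p→20,7→21 21:p→21,7→24 22:p→21,7→25 23:p→29,7→30 24:p→24,7→24 25:p→24,7→31 26:p→26,7→31 27:p→32,7→21 28:p→28,7→30 29:p→21,7→31 30:p→33,7→21 31:p→24,7→34 32:p→32,7→34 33:p→21,7→34 34:p→24,7→24 (ε-aug+det+¬).
'p7p7p': run [58, 53, 36, 25, 10, 1] end={s61} rej; 5/5 single-dels accept.
'pp7pp7': |S_i|=[58, 53, 44, 25, 16, 6, 2] end={s2,s61} rej; 6/6 single-dels accept.
'777777': |S_i|=[58, 54, 42, 32, 19, 7, 1] end={s61} ∉↓L; 6/6 del acc.
3 words, ⪯-incomp.


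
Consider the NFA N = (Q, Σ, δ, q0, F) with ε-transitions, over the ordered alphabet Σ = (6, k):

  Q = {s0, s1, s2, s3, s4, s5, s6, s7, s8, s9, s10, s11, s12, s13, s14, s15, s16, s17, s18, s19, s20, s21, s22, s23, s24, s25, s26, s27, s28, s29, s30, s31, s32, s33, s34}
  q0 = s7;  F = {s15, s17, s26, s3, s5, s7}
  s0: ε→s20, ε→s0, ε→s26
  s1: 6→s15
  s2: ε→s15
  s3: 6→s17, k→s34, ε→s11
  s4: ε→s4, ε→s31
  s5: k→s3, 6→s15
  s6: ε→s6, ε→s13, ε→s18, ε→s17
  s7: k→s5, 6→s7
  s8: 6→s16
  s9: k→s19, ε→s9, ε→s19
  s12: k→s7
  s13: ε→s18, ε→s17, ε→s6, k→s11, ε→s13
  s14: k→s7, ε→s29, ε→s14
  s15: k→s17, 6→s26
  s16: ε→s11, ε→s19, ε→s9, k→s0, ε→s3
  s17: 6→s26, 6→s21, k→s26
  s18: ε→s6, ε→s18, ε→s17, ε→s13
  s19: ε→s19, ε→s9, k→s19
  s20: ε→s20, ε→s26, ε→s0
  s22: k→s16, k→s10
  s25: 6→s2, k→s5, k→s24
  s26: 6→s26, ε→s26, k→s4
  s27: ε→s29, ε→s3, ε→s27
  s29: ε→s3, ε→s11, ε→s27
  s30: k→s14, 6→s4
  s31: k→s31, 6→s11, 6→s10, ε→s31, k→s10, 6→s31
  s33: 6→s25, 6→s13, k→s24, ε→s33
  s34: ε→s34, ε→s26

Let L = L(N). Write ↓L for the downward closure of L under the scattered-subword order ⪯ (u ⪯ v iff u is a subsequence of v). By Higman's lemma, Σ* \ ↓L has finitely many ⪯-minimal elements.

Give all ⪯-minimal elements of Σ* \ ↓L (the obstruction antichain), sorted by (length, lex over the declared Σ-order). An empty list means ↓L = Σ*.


A = [k66k, kkkk].

|Q|=35, |F|=6, |δ|=79 (43 ε).
min D↑ (7 st, q0=0, F={6}): 0:6→0,k→1 1:6→2,k→3 2:6→4,k→5 3:6→5,k→4 4:6→4,k→6 5:6→4,k→4 6:6→6,k→6.
'k66k': run [12, 11, 8, 6, 4] end={s10,s11,s31,s4} rej; 4/4 del acc.
'kkkk': |S_i|=[12, 11, 9, 6, 4] end={s10,s11,s31,s4} — reject; 4/4 deletions ∈↓L.
2 minimals (antichain).


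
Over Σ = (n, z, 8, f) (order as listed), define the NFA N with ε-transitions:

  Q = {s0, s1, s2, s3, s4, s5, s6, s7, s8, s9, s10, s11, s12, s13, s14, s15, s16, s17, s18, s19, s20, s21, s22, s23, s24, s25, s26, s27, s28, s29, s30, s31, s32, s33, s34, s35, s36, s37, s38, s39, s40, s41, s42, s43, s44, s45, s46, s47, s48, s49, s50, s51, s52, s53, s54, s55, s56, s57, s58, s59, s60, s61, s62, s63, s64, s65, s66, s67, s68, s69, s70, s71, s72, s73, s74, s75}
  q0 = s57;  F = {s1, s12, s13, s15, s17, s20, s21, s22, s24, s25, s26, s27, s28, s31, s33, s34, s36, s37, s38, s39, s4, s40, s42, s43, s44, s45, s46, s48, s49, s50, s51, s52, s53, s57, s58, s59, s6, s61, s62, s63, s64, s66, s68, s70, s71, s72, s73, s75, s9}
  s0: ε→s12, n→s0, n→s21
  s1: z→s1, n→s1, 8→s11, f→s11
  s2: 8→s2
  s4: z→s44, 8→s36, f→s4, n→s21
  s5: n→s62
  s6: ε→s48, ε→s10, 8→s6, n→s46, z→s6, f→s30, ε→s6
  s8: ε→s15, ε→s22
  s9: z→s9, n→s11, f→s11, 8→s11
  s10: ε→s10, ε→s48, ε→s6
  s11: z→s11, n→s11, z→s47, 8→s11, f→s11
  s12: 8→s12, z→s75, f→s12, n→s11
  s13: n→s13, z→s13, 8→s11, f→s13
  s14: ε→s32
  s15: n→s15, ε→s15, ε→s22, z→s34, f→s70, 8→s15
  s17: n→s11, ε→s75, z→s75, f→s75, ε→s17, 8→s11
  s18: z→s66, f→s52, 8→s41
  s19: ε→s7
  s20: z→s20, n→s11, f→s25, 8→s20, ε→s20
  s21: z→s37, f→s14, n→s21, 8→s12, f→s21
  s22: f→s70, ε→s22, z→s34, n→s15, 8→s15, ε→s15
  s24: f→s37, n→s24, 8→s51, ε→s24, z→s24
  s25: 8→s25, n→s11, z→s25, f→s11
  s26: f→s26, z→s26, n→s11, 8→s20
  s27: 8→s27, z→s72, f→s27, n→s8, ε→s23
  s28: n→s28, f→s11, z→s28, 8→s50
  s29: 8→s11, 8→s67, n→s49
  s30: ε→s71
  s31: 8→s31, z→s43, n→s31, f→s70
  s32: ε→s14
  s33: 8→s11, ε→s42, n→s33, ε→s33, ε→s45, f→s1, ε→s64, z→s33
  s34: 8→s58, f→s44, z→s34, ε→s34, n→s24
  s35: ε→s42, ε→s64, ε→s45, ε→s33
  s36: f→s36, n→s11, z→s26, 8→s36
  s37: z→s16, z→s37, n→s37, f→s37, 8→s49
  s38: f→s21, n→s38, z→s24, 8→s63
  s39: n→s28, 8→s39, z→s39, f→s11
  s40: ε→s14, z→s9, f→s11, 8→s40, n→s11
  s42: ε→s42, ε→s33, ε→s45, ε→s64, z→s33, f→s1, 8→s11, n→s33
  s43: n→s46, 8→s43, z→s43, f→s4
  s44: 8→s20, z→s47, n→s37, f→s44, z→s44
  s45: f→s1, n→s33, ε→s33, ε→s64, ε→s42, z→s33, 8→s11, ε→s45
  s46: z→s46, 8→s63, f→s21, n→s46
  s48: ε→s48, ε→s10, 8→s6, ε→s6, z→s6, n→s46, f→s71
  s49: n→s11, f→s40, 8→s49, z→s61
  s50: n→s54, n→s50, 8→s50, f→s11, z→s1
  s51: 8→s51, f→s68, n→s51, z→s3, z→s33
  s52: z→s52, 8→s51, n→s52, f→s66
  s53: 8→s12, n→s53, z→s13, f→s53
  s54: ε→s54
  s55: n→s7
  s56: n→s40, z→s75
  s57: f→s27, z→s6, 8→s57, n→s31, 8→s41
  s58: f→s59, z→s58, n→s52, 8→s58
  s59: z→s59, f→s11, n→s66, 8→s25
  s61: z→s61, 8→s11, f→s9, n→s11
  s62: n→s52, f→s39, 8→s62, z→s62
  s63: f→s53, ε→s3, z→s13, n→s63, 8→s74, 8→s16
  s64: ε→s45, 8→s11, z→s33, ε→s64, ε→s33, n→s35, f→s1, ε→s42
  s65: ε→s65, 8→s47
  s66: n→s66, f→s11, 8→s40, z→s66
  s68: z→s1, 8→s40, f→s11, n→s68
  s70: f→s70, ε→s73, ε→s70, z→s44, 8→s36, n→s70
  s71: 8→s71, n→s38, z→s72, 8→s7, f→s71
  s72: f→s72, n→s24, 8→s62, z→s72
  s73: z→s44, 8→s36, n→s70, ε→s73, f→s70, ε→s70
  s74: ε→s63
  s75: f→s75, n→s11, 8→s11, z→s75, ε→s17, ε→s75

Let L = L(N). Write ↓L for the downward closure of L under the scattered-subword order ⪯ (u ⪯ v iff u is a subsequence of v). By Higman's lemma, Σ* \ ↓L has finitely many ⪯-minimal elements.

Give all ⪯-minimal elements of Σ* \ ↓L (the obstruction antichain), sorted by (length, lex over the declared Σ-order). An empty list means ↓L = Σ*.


A = [nf8n, zn8z8, fz8ff].

|Q|=76, |F|=49, |δ|=280 (57 ε).
min D↑ (43 st, q0=0, F={21}): 0:n→1,z→2,8→0,f→3 1:n→1,z→4,8→1,f→5 2:n→6,z→2,8→2,f→7 3:n→8,z→9,8→3,f→3 4:n→6,z→4,8→4,f→10 5:n→5,z→11,8→12,f→5 6:n→6,z→6,8→13,f→14 7:n→15,z→9,8→7,f→7 8:n→8,z→16,8→8,f→5 9:n→17,z→9,8→18,f→9 10:n→14,z→11,8→12,f→10 11:n→19,z→11,8→20,f→11 12:n→21,z→22,8→12,f→12 13:n→13,z→23,8→13,f→24 14:n→14,z→19,8→25,f→14 15:n→15,z→17,8→13,f→14 16:n→17,z→16,8→26,f→11 17:n→17,z→17,8→27,f→19 18:n→28,z→18,8→18,f→29 19:n→19,z→19,8→30,f→19 20:n→21,z→20,8→20,f→31 21:n→21,z→21,8→21,f→21 22:n→21,z→22,8→20,f→22 23:n→23,z→23,8→21,f→23 24:n→24,z→23,8→25,f→24 25:n→21,z→32,8→25,f→25 26:n→28,z→26,8→26,f→33 27:n→27,z→34,8→27,f→35 28:n→28,z→28,8→27,f→36 29:n→37,z→29,8→29,f→21 30:n→21,z→38,8→30,f→39 31:n→21,z→31,8→31,f→21 32:n→21,z→32,8→21,f→32 33:n→36,z→33,8→31,f→21 34:n→34,z→34,8→21,f→40 35:n→35,z→40,8→39,f→21 36:n→36,z→36,8→39,f→21 37:n→37,z→37,8→41,f→21 38:n→21,z→38,8→21,f→42 39:n→21,z→42,8→39,f→21 40:n→40,z→40,8→21,f→21 41:n→41,z→40,8→41,f→21 42:n→21,z→42,8→21,f→21.
'nf8n': N↓-sim [64, 51, 28, 15, 2] end={s11,s47} ∉↓L; 4/4 single-dels accept.
'zn8z8': |S_i|=[64, 54, 35, 27, 14, 2] end={s11,s47} — reject; 5/5 del acc.
'fz8ff': run [64, 56, 38, 28, 15, 2] end={s11,s47} ∉↓L; 5/5 deletions ∈↓L.
3 minimals (antichain).


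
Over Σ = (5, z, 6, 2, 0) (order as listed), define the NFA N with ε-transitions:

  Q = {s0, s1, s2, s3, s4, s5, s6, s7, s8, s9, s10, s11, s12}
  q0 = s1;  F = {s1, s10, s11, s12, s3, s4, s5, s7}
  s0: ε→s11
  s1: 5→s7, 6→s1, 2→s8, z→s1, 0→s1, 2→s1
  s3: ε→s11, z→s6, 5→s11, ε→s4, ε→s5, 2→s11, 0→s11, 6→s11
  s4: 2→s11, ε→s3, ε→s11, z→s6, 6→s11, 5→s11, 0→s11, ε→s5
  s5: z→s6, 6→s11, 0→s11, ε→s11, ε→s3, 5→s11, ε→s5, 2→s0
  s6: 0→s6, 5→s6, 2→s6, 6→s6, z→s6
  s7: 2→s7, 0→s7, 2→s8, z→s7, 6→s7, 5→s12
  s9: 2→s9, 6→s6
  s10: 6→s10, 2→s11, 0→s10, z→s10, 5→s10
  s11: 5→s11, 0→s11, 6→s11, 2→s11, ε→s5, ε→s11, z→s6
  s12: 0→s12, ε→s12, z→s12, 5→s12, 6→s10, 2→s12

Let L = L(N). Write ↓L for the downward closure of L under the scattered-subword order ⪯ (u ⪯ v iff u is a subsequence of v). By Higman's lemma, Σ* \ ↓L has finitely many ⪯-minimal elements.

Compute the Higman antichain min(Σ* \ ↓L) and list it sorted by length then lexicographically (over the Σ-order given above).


A = [5562z].

|Q|=13, |F|=8, |δ|=62 (13 ε).
min D↑ (6 st, q0=0, F={5}): 0:5→1,z→0,6→0,2→0,0→0 1:5→2,z→1,6→1,2→1,0→1 2:5→2,z→2,6→3,2→2,0→2 3:5→3,z→3,6→3,2→4,0→3 4:5→4,z→5,6→4,2→4,0→4 5:5→5,z→5,6→5,2→5,0→5 [Hopcroft].
'5562z': N↓-sim [11, 10, 8, 7, 6, 1] end={s6} rej; 5/5 deletions ∈↓L.
1 minimals (antichain).
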